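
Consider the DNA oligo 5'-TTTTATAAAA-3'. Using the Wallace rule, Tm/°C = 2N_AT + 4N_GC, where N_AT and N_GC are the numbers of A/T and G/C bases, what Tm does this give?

20°C

Scanning the sequence gives T=5, G=0, C=0, A=5.
So N_AT = 10 and N_GC = 0.
Tm = 2×10 + 4×0 = 20°C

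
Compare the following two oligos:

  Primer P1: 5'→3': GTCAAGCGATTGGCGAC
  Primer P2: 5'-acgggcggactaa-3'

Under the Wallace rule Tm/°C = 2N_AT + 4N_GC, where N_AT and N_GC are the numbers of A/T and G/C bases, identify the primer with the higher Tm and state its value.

Primer P1, 54°C

Primer P1: A+T=7, G+C=10 → Tm = 2(7)+4(10) = 54°C
Primer P2: A+T=5, G+C=8 → Tm = 2(5)+4(8) = 42°C
54°C vs 42°C → primer P1 is higher.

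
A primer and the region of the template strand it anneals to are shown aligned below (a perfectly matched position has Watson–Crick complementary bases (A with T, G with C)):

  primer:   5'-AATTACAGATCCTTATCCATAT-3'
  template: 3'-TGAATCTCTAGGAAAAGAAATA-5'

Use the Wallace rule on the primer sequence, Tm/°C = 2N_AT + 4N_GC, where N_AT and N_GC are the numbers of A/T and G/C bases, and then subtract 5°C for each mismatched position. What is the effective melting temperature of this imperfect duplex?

31°C

Primer base counts: A=8, T=8, G=1, C=5 → A+T=16, G+C=6
Perfect-match Tm = 2(16) + 4(6) = 32 + 24 = 56°C
Mismatches (positions where the bases are not complementary): 5 (at positions 2, 6, 15, 18, 19)
Effective Tm = 56 − 5×5 = 56 − 25 = 31°C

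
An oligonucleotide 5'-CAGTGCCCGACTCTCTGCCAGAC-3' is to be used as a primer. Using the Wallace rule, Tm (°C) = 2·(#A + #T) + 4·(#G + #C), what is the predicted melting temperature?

76°C

G=5, A=4, C=10, T=4
A+T = 8, G+C = 15
Tm = 2(8) + 4(15) = 16 + 60 = 76°C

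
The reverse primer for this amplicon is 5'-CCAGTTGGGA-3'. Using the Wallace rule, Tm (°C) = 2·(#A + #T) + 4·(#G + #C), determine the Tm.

Counting bases: C=2, T=2, A=2, G=4
AT pairs contribute 4, GC pairs contribute 6.
Tm = 2×4 + 4×6 = 32°C

32°C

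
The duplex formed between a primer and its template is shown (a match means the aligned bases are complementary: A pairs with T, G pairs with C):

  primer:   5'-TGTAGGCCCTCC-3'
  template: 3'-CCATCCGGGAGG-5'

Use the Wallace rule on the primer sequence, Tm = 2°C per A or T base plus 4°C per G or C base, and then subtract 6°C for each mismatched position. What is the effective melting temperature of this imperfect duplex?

Primer base counts: A=1, T=3, G=3, C=5 → A+T=4, G+C=8
Perfect-match Tm = 2(4) + 4(8) = 8 + 32 = 40°C
Mismatches (positions where the bases are not complementary): 1 (at position 1)
Effective Tm = 40 − 1×6 = 40 − 6 = 34°C

34°C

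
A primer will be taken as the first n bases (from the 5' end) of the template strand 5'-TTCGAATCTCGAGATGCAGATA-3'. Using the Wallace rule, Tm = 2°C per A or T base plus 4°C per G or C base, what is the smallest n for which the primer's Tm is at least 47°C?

n = 17

First 16 bases: TTCGAATCTCGAGATG → Tm = 46°C (< 47°C)
First 17 bases: TTCGAATCTCGAGATGC → Tm = 50°C (≥ 47°C)
Since every base adds ≥2°C, Tm only increases with n, so the threshold is first crossed at n = 17.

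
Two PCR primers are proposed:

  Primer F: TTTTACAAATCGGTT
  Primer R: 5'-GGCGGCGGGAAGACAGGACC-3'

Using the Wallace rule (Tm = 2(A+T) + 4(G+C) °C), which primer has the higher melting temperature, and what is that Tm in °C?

Primer F: A+T=11, G+C=4 → Tm = 2(11)+4(4) = 38°C
Primer R: A+T=5, G+C=15 → Tm = 2(5)+4(15) = 70°C
38°C vs 70°C → primer R is higher.

Primer R, 70°C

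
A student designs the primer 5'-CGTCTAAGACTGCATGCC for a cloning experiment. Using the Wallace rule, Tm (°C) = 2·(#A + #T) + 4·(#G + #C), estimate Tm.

Base counts: T=4, G=4, A=4, C=6
AT pairs contribute 8, GC pairs contribute 10.
Tm = 4·10 + 2·8 = 40 + 16 = 56°C

56°C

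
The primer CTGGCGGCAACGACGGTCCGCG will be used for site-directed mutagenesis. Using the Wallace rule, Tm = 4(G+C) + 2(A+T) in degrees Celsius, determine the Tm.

Counting bases: C=8, A=3, T=2, G=9
AT pairs contribute 5, GC pairs contribute 17.
Tm = 2×5 + 4×17 = 78°C

78°C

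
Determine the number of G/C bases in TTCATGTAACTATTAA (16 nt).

3

Counting bases: C=2, A=6, T=7, G=1
Total G or C: 1 + 2 = 3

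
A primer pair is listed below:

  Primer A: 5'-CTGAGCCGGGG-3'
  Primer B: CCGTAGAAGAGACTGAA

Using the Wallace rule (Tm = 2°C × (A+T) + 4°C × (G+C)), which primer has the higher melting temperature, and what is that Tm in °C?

Primer B, 50°C

Primer A: A+T=2, G+C=9 → Tm = 2(2)+4(9) = 40°C
Primer B: A+T=9, G+C=8 → Tm = 2(9)+4(8) = 50°C
40°C vs 50°C → primer B is higher.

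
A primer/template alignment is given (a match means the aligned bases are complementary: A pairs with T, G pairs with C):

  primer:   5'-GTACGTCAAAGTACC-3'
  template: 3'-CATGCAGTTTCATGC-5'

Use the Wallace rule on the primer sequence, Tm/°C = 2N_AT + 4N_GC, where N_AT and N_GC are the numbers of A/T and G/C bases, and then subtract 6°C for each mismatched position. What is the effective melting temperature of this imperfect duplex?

38°C

Primer base counts: A=5, T=3, G=3, C=4 → A+T=8, G+C=7
Perfect-match Tm = 2(8) + 4(7) = 16 + 28 = 44°C
Mismatches (positions where the bases are not complementary): 1 (at position 15)
Effective Tm = 44 − 1×6 = 44 − 6 = 38°C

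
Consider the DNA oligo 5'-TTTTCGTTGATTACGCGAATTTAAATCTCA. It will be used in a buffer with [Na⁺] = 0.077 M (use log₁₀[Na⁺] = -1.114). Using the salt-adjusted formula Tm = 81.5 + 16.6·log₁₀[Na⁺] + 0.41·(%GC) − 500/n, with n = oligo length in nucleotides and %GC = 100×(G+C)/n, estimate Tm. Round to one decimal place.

Length n = 30. Base counts: T=13, G=4, A=8, C=5
G+C = 9, so %GC = 9/30 × 100 = 30%
Salt term: 16.6 × (-1.114) = -18.492
GC term: 0.41 × 30 = 12.3; length term: −500/30 = −16.667
Tm = 81.5 + (-18.492) + 12.3 − 16.667 = 58.641 → 58.6°C

58.6°C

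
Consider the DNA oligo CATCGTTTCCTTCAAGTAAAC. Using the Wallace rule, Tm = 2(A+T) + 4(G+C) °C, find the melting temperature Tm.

T=7, C=6, G=2, A=6
A+T = 13, G+C = 8
Tm = 2×13 + 4×8 = 58°C

58°C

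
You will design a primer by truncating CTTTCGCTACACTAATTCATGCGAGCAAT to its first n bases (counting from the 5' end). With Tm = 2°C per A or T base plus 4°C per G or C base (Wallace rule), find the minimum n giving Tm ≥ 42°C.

First 14 bases: CTTTCGCTACACTA → Tm = 40°C (< 42°C)
First 15 bases: CTTTCGCTACACTAA → Tm = 42°C (≥ 42°C)
Since every base adds ≥2°C, Tm only increases with n, so the threshold is first crossed at n = 15.

n = 15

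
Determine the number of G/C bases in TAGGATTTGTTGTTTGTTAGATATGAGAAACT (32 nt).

Counting bases: T=14, G=8, A=9, C=1
G+C = 8 + 1 = 9

9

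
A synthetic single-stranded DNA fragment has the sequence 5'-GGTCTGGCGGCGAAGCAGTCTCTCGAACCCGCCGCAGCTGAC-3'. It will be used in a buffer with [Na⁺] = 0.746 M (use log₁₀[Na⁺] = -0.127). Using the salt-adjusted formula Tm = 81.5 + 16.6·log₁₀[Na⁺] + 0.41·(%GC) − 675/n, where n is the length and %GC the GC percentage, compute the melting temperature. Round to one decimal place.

91.6°C

Length n = 42. Counting bases: C=15, T=6, G=14, A=7
G+C = 29, so %GC = 29/42 × 100 = 69.048%
Salt term: 16.6 × (-0.127) = -2.108
GC term: 0.41 × 69.048 = 28.31; length term: −675/42 = −16.071
Tm = 81.5 + (-2.108) + 28.31 − 16.071 = 91.631 → 91.6°C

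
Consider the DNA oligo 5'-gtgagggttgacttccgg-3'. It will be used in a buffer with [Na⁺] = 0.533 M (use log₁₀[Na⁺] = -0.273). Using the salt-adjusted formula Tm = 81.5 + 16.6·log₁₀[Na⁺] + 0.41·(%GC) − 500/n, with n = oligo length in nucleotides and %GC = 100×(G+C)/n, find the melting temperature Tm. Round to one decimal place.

74.2°C

Length n = 18. C=3, G=8, T=5, A=2
G+C = 11, so %GC = 11/18 × 100 = 61.111%
Salt term: 16.6 × (-0.273) = -4.532
GC term: 0.41 × 61.111 = 25.056; length term: −500/18 = −27.778
Tm = 81.5 + (-4.532) + 25.056 − 27.778 = 74.246 → 74.2°C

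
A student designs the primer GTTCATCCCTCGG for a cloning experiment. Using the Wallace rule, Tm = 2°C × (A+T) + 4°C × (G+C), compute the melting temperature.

T=4, A=1, C=5, G=3
So N_AT = 5 and N_GC = 8.
Tm = 2(5) + 4(8) = 10 + 32 = 42°C

42°C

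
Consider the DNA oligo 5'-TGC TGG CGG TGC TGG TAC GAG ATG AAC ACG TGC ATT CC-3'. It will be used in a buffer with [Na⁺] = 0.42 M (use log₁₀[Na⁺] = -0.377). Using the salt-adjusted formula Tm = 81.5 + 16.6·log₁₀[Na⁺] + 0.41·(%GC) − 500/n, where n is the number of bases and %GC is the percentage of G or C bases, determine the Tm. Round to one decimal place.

Length n = 38. Base counts: A=7, T=9, C=9, G=13
G+C = 22, so %GC = 22/38 × 100 = 57.895%
Salt term: 16.6 × (-0.377) = -6.258
GC term: 0.41 × 57.895 = 23.737; length term: −500/38 = −13.158
Tm = 81.5 + (-6.258) + 23.737 − 13.158 = 85.821 → 85.8°C

85.8°C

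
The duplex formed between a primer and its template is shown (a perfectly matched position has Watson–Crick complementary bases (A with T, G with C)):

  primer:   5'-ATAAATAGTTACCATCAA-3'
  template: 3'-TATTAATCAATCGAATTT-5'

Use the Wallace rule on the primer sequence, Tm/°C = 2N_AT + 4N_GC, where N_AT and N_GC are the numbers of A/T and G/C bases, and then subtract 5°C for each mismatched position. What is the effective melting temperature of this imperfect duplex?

24°C

Primer base counts: A=9, T=5, G=1, C=3 → A+T=14, G+C=4
Perfect-match Tm = 2(14) + 4(4) = 28 + 16 = 44°C
Mismatches (positions where the bases are not complementary): 4 (at positions 5, 12, 14, 16)
Effective Tm = 44 − 4×5 = 44 − 20 = 24°C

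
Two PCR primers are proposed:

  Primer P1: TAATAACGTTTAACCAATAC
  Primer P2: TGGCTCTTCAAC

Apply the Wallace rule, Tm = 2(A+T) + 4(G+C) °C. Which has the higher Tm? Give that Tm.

Primer P1, 50°C

Primer P1: A+T=15, G+C=5 → Tm = 2(15)+4(5) = 50°C
Primer P2: A+T=6, G+C=6 → Tm = 2(6)+4(6) = 36°C
50°C vs 36°C → primer P1 is higher.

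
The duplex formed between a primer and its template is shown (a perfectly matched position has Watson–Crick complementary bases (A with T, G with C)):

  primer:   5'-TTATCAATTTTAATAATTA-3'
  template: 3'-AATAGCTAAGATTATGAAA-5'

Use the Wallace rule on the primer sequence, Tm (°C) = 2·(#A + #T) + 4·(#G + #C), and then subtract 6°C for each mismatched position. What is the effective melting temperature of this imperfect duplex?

Primer base counts: A=8, T=10, G=0, C=1 → A+T=18, G+C=1
Perfect-match Tm = 2(18) + 4(1) = 36 + 4 = 40°C
Mismatches (positions where the bases are not complementary): 4 (at positions 6, 10, 16, 19)
Effective Tm = 40 − 4×6 = 40 − 24 = 16°C

16°C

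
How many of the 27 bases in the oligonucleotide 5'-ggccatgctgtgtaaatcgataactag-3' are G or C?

Counting bases: G=7, T=7, A=8, C=5
Total G or C: 7 + 5 = 12

12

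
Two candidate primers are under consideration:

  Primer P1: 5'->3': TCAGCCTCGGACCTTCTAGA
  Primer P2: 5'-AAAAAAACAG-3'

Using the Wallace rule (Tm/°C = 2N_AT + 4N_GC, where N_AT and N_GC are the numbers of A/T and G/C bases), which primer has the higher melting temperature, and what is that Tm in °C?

Primer P1: A+T=9, G+C=11 → Tm = 2(9)+4(11) = 62°C
Primer P2: A+T=8, G+C=2 → Tm = 2(8)+4(2) = 24°C
62°C vs 24°C → primer P1 is higher.

Primer P1, 62°C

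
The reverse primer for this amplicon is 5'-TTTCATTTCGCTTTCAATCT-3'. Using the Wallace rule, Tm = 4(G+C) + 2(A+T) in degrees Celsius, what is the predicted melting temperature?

Counting bases: T=11, A=3, G=1, C=5
A+T = 14, G+C = 6
Tm = 2×14 + 4×6 = 52°C

52°C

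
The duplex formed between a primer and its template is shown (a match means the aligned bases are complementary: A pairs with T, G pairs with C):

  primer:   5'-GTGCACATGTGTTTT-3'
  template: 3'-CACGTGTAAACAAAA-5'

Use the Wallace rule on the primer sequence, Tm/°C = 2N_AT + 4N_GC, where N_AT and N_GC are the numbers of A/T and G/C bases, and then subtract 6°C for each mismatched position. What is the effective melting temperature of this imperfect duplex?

Primer base counts: A=2, T=7, G=4, C=2 → A+T=9, G+C=6
Perfect-match Tm = 2(9) + 4(6) = 18 + 24 = 42°C
Mismatches (positions where the bases are not complementary): 1 (at position 9)
Effective Tm = 42 − 1×6 = 42 − 6 = 36°C

36°C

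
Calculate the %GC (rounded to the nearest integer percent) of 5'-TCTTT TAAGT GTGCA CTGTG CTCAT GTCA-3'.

41%

Base counts: G=6, T=12, A=5, C=6
G+C = 6 + 6 = 12 out of 29 bases
%GC = 12/29 × 100 = 41.38% ≈ 41%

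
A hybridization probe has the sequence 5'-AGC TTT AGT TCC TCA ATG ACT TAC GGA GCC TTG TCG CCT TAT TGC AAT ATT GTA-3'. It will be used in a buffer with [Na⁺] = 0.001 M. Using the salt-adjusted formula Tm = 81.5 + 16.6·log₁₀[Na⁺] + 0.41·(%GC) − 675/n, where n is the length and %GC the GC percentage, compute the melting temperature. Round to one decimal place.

Length n = 54. C=12, G=10, T=20, A=12
G+C = 22, so %GC = 22/54 × 100 = 40.741%
Salt term: 16.6 × (-3) = -49.8
GC term: 0.41 × 40.741 = 16.704; length term: −675/54 = −12.5
Tm = 81.5 + (-49.8) + 16.704 − 12.5 = 35.904 → 35.9°C

35.9°C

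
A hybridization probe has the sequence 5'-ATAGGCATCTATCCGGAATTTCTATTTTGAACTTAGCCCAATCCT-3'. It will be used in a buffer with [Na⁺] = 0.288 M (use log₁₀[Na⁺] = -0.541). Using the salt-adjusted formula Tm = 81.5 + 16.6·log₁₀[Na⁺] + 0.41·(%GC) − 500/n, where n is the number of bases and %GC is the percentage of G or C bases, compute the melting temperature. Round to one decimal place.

Length n = 45. Scanning the sequence gives G=6, A=12, C=11, T=16.
G+C = 17, so %GC = 17/45 × 100 = 37.778%
Salt term: 16.6 × (-0.541) = -8.981
GC term: 0.41 × 37.778 = 15.489; length term: −500/45 = −11.111
Tm = 81.5 + (-8.981) + 15.489 − 11.111 = 76.897 → 76.9°C

76.9°C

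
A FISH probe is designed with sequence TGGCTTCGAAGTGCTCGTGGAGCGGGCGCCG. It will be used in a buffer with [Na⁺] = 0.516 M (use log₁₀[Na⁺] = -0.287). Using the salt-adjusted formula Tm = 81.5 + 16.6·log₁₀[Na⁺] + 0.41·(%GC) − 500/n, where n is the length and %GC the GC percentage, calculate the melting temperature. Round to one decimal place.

89.7°C

Length n = 31. A=3, C=8, T=6, G=14
G+C = 22, so %GC = 22/31 × 100 = 70.968%
Salt term: 16.6 × (-0.287) = -4.764
GC term: 0.41 × 70.968 = 29.097; length term: −500/31 = −16.129
Tm = 81.5 + (-4.764) + 29.097 − 16.129 = 89.704 → 89.7°C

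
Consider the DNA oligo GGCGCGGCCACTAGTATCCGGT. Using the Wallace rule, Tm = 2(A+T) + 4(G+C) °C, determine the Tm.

Base counts: A=3, T=4, C=7, G=8
AT pairs contribute 7, GC pairs contribute 15.
Tm = 2×7 + 4×15 = 74°C

74°C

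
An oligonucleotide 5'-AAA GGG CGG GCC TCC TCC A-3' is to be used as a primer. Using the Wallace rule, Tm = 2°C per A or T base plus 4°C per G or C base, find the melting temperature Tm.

64°C

Counting bases: C=7, A=4, T=2, G=6
So N_AT = 6 and N_GC = 13.
Tm = 4·13 + 2·6 = 52 + 12 = 64°C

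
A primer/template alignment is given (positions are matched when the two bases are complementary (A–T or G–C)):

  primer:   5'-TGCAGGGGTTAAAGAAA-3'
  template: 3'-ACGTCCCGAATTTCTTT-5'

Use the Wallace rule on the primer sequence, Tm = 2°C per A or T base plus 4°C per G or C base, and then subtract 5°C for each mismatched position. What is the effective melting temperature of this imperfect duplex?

43°C

Primer base counts: A=7, T=3, G=6, C=1 → A+T=10, G+C=7
Perfect-match Tm = 2(10) + 4(7) = 20 + 28 = 48°C
Mismatches (positions where the bases are not complementary): 1 (at position 8)
Effective Tm = 48 − 1×5 = 48 − 5 = 43°C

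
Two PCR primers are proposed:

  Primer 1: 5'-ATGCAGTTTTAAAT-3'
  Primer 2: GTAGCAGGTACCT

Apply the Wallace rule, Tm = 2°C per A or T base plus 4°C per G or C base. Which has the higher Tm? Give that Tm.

Primer 1: A+T=11, G+C=3 → Tm = 2(11)+4(3) = 34°C
Primer 2: A+T=6, G+C=7 → Tm = 2(6)+4(7) = 40°C
34°C vs 40°C → primer 2 is higher.

Primer 2, 40°C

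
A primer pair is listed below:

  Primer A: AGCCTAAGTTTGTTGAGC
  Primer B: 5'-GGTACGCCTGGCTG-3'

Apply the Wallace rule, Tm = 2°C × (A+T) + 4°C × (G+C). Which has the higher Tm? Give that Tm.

Primer A: A+T=10, G+C=8 → Tm = 2(10)+4(8) = 52°C
Primer B: A+T=4, G+C=10 → Tm = 2(4)+4(10) = 48°C
52°C vs 48°C → primer A is higher.

Primer A, 52°C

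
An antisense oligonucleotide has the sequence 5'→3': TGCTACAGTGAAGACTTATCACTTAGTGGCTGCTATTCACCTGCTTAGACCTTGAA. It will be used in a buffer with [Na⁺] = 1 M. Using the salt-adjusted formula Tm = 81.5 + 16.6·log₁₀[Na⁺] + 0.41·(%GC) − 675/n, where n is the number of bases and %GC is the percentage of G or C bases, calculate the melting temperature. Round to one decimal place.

Length n = 56. Scanning the sequence gives C=13, G=11, A=14, T=18.
G+C = 24, so %GC = 24/56 × 100 = 42.857%
Salt term: 16.6 × (0) = 0
GC term: 0.41 × 42.857 = 17.571; length term: −675/56 = −12.054
Tm = 81.5 + (0) + 17.571 − 12.054 = 87.017 → 87.0°C

87.0°C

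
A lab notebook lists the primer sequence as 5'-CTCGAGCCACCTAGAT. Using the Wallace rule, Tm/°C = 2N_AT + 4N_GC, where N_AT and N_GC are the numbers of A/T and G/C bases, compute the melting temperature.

50°C

Scanning the sequence gives T=3, G=3, A=4, C=6.
AT pairs contribute 7, GC pairs contribute 9.
Tm = 2×7 + 4×9 = 50°C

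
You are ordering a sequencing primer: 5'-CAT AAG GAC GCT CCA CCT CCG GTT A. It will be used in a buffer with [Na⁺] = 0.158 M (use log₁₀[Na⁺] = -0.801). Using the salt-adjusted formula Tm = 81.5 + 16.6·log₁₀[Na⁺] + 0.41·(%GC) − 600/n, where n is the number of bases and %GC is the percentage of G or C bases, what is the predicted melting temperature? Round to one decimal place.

67.2°C

Length n = 25. G=5, A=6, C=9, T=5
G+C = 14, so %GC = 14/25 × 100 = 56%
Salt term: 16.6 × (-0.801) = -13.297
GC term: 0.41 × 56 = 22.96; length term: −600/25 = −24
Tm = 81.5 + (-13.297) + 22.96 − 24 = 67.163 → 67.2°C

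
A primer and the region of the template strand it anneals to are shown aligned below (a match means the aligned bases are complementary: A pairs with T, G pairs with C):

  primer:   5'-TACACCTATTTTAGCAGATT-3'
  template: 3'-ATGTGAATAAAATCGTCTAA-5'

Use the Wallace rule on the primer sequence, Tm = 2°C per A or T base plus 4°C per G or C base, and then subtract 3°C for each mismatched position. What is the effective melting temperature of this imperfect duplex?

49°C

Primer base counts: A=6, T=8, G=2, C=4 → A+T=14, G+C=6
Perfect-match Tm = 2(14) + 4(6) = 28 + 24 = 52°C
Mismatches (positions where the bases are not complementary): 1 (at position 6)
Effective Tm = 52 − 1×3 = 52 − 3 = 49°C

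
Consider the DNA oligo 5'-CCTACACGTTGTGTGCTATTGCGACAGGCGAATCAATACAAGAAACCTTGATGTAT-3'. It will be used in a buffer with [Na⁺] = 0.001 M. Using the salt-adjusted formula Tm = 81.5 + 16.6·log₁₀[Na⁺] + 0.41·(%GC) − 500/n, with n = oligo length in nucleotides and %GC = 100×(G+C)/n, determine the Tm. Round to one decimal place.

Length n = 56. G=12, C=12, A=17, T=15
G+C = 24, so %GC = 24/56 × 100 = 42.857%
Salt term: 16.6 × (-3) = -49.8
GC term: 0.41 × 42.857 = 17.571; length term: −500/56 = −8.929
Tm = 81.5 + (-49.8) + 17.571 − 8.929 = 40.342 → 40.3°C

40.3°C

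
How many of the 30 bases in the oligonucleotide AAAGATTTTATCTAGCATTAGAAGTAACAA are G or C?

Scanning the sequence gives G=4, T=9, A=14, C=3.
G+C = 4 + 3 = 7

7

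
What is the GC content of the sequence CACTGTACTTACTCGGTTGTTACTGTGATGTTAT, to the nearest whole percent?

38%

Base counts: A=6, G=7, T=15, C=6
G+C = 7 + 6 = 13 out of 34 bases
%GC = 13/34 × 100 = 38.24% ≈ 38%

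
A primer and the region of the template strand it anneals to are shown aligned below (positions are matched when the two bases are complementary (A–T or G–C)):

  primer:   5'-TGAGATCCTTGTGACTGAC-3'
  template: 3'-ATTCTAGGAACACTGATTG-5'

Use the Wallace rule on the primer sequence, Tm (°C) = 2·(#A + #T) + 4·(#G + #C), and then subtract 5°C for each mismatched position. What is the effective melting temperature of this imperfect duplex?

46°C

Primer base counts: A=4, T=6, G=5, C=4 → A+T=10, G+C=9
Perfect-match Tm = 2(10) + 4(9) = 20 + 36 = 56°C
Mismatches (positions where the bases are not complementary): 2 (at positions 2, 17)
Effective Tm = 56 − 2×5 = 56 − 10 = 46°C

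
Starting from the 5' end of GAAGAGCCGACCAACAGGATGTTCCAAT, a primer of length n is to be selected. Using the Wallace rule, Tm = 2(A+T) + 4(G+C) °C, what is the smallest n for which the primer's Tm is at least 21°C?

n = 7

First 6 bases: GAAGAG → Tm = 18°C (< 21°C)
First 7 bases: GAAGAGC → Tm = 22°C (≥ 21°C)
Since every base adds ≥2°C, Tm only increases with n, so the threshold is first crossed at n = 7.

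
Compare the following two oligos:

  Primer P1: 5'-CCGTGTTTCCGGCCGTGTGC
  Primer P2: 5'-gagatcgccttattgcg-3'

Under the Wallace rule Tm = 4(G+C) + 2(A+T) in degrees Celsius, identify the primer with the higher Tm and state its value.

Primer P1, 68°C

Primer P1: A+T=6, G+C=14 → Tm = 2(6)+4(14) = 68°C
Primer P2: A+T=8, G+C=9 → Tm = 2(8)+4(9) = 52°C
68°C vs 52°C → primer P1 is higher.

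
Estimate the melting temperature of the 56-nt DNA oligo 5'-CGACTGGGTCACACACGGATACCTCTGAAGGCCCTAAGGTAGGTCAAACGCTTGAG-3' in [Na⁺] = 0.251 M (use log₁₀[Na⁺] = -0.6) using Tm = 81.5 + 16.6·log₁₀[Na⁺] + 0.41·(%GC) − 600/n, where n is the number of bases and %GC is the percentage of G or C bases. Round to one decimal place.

Length n = 56. T=10, G=16, A=15, C=15
G+C = 31, so %GC = 31/56 × 100 = 55.357%
Salt term: 16.6 × (-0.6) = -9.96
GC term: 0.41 × 55.357 = 22.696; length term: −600/56 = −10.714
Tm = 81.5 + (-9.96) + 22.696 − 10.714 = 83.522 → 83.5°C

83.5°C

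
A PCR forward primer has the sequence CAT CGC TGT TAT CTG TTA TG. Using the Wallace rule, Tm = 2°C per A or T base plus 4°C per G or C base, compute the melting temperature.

Base counts: T=9, C=4, A=3, G=4
A+T = 12, G+C = 8
Tm = 4·8 + 2·12 = 32 + 24 = 56°C

56°C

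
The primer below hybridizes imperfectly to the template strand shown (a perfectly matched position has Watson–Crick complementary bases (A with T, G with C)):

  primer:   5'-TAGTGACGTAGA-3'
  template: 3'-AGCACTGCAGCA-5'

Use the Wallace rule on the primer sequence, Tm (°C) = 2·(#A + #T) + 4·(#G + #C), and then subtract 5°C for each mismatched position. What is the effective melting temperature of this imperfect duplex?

19°C

Primer base counts: A=4, T=3, G=4, C=1 → A+T=7, G+C=5
Perfect-match Tm = 2(7) + 4(5) = 14 + 20 = 34°C
Mismatches (positions where the bases are not complementary): 3 (at positions 2, 10, 12)
Effective Tm = 34 − 3×5 = 34 − 15 = 19°C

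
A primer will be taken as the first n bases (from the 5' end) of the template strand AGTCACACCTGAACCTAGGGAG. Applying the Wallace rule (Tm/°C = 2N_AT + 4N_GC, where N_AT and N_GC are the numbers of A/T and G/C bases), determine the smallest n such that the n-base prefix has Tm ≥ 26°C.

First 8 bases: AGTCACAC → Tm = 24°C (< 26°C)
First 9 bases: AGTCACACC → Tm = 28°C (≥ 26°C)
Since every base adds ≥2°C, Tm only increases with n, so the threshold is first crossed at n = 9.

n = 9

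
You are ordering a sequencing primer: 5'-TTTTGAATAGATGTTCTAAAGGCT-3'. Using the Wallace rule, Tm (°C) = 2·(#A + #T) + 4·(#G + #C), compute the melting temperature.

Base counts: G=5, C=2, T=10, A=7
AT pairs contribute 17, GC pairs contribute 7.
Tm = 2×17 + 4×7 = 62°C

62°C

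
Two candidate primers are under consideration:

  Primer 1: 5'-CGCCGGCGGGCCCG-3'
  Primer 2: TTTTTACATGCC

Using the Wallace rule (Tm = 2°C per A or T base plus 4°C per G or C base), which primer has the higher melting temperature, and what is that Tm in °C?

Primer 1: A+T=0, G+C=14 → Tm = 2(0)+4(14) = 56°C
Primer 2: A+T=8, G+C=4 → Tm = 2(8)+4(4) = 32°C
56°C vs 32°C → primer 1 is higher.

Primer 1, 56°C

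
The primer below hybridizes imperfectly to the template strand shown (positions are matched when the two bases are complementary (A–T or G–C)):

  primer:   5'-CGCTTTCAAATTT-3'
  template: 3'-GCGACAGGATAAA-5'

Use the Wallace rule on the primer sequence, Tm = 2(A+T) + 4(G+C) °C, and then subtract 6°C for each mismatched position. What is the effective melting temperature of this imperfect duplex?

Primer base counts: A=3, T=6, G=1, C=3 → A+T=9, G+C=4
Perfect-match Tm = 2(9) + 4(4) = 18 + 16 = 34°C
Mismatches (positions where the bases are not complementary): 3 (at positions 5, 8, 9)
Effective Tm = 34 − 3×6 = 34 − 18 = 16°C

16°C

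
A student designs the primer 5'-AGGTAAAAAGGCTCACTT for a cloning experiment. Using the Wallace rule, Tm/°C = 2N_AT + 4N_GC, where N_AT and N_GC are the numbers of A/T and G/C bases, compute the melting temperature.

C=3, G=4, T=4, A=7
So N_AT = 11 and N_GC = 7.
Tm = 2×11 + 4×7 = 50°C

50°C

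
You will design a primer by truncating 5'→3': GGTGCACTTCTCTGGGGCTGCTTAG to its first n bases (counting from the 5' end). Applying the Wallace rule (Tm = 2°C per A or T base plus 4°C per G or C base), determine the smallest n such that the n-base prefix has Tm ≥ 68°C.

n = 21

First 20 bases: GGTGCACTTCTCTGGGGCTG → Tm = 66°C (< 68°C)
First 21 bases: GGTGCACTTCTCTGGGGCTGC → Tm = 70°C (≥ 68°C)
Each additional base adds 2°C (A/T) or 4°C (G/C), so Tm is non-decreasing in n; n = 21 is the first length to reach 68°C.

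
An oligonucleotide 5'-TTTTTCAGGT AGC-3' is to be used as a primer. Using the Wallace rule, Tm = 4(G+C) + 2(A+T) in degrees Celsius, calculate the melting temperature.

G=3, A=2, T=6, C=2
A+T = 8, G+C = 5
Tm = 2(8) + 4(5) = 16 + 20 = 36°C

36°C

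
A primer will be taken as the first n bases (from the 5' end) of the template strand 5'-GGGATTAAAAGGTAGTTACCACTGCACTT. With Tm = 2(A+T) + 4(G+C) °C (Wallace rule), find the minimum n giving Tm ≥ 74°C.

n = 26

First 25 bases: GGGATTAAAAGGTAGTTACCACTGC → Tm = 72°C (< 74°C)
First 26 bases: GGGATTAAAAGGTAGTTACCACTGCA → Tm = 74°C (≥ 74°C)
Each additional base adds 2°C (A/T) or 4°C (G/C), so Tm is non-decreasing in n; n = 26 is the first length to reach 74°C.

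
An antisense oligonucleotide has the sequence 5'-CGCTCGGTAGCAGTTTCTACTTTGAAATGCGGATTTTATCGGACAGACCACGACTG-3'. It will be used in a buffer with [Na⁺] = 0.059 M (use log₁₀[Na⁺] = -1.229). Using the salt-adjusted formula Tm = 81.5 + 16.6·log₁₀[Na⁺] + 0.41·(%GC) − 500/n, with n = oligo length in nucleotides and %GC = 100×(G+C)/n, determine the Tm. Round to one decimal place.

71.9°C

Length n = 56. Counting bases: G=14, T=16, C=13, A=13
G+C = 27, so %GC = 27/56 × 100 = 48.214%
Salt term: 16.6 × (-1.229) = -20.401
GC term: 0.41 × 48.214 = 19.768; length term: −500/56 = −8.929
Tm = 81.5 + (-20.401) + 19.768 − 8.929 = 71.938 → 71.9°C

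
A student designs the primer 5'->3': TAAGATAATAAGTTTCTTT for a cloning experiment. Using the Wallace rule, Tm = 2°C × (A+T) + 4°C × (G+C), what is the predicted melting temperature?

Counting bases: A=7, C=1, T=9, G=2
AT pairs contribute 16, GC pairs contribute 3.
Tm = 2×16 + 4×3 = 44°C

44°C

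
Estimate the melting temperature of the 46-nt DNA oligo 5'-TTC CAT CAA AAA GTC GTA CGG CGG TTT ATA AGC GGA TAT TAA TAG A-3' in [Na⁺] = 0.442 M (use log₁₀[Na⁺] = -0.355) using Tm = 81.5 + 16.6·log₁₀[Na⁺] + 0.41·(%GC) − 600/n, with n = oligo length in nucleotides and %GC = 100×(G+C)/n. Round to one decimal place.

77.7°C

Length n = 46. Counting bases: A=16, C=7, T=13, G=10
G+C = 17, so %GC = 17/46 × 100 = 36.957%
Salt term: 16.6 × (-0.355) = -5.893
GC term: 0.41 × 36.957 = 15.152; length term: −600/46 = −13.043
Tm = 81.5 + (-5.893) + 15.152 − 13.043 = 77.716 → 77.7°C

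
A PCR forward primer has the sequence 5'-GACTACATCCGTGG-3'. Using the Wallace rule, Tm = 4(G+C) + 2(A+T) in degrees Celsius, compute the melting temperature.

44°C

T=3, A=3, G=4, C=4
So N_AT = 6 and N_GC = 8.
Tm = 2×6 + 4×8 = 44°C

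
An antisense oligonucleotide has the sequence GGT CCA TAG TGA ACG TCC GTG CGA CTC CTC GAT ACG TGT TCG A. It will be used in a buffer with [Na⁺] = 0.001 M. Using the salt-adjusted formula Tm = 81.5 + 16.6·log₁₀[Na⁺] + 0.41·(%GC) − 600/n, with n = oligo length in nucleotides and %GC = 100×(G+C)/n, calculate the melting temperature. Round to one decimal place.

40.6°C

Length n = 43. Counting bases: C=12, T=11, A=8, G=12
G+C = 24, so %GC = 24/43 × 100 = 55.814%
Salt term: 16.6 × (-3) = -49.8
GC term: 0.41 × 55.814 = 22.884; length term: −600/43 = −13.953
Tm = 81.5 + (-49.8) + 22.884 − 13.953 = 40.631 → 40.6°C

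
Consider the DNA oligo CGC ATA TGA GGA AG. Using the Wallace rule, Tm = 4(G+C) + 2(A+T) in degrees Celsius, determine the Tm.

42°C

Base counts: A=5, C=2, T=2, G=5
So N_AT = 7 and N_GC = 7.
Tm = 4·7 + 2·7 = 28 + 14 = 42°C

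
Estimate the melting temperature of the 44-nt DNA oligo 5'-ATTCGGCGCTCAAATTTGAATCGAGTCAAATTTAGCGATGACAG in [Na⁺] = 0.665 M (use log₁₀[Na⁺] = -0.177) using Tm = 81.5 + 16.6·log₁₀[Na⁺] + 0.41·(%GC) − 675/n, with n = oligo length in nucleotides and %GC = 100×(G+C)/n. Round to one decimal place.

Length n = 44. Counting bases: C=8, T=12, A=14, G=10
G+C = 18, so %GC = 18/44 × 100 = 40.909%
Salt term: 16.6 × (-0.177) = -2.938
GC term: 0.41 × 40.909 = 16.773; length term: −675/44 = −15.341
Tm = 81.5 + (-2.938) + 16.773 − 15.341 = 79.994 → 80.0°C

80.0°C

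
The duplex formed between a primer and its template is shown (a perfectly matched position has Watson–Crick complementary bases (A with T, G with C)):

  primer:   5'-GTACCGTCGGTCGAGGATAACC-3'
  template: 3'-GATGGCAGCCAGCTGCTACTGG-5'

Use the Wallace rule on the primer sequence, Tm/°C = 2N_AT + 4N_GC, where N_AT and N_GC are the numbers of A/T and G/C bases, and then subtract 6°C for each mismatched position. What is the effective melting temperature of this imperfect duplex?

Primer base counts: A=5, T=4, G=7, C=6 → A+T=9, G+C=13
Perfect-match Tm = 2(9) + 4(13) = 18 + 52 = 70°C
Mismatches (positions where the bases are not complementary): 3 (at positions 1, 15, 19)
Effective Tm = 70 − 3×6 = 70 − 18 = 52°C

52°C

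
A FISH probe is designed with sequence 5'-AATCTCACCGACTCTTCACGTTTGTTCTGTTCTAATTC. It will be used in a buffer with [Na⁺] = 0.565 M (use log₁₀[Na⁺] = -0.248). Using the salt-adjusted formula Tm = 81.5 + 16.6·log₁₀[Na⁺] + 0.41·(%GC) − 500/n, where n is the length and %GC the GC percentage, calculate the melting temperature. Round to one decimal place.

80.4°C

Length n = 38. Counting bases: A=7, T=16, C=11, G=4
G+C = 15, so %GC = 15/38 × 100 = 39.474%
Salt term: 16.6 × (-0.248) = -4.117
GC term: 0.41 × 39.474 = 16.184; length term: −500/38 = −13.158
Tm = 81.5 + (-4.117) + 16.184 − 13.158 = 80.409 → 80.4°C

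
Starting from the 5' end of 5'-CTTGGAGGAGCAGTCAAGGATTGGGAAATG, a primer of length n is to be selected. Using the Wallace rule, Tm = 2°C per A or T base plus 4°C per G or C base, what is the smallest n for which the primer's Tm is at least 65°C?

n = 22

First 21 bases: CTTGGAGGAGCAGTCAAGGAT → Tm = 64°C (< 65°C)
First 22 bases: CTTGGAGGAGCAGTCAAGGATT → Tm = 66°C (≥ 65°C)
Each additional base adds 2°C (A/T) or 4°C (G/C), so Tm is non-decreasing in n; n = 22 is the first length to reach 65°C.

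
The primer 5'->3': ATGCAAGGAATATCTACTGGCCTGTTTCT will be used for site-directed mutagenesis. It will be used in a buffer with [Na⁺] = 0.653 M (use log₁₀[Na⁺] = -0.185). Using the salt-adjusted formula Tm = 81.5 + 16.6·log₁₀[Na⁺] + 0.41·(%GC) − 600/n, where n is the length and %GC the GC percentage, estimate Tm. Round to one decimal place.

Length n = 29. Counting bases: A=7, G=6, T=10, C=6
G+C = 12, so %GC = 12/29 × 100 = 41.379%
Salt term: 16.6 × (-0.185) = -3.071
GC term: 0.41 × 41.379 = 16.965; length term: −600/29 = −20.69
Tm = 81.5 + (-3.071) + 16.965 − 20.69 = 74.704 → 74.7°C

74.7°C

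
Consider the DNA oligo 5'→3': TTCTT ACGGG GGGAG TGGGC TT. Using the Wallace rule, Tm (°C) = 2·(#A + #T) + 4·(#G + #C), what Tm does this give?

Counting bases: A=2, C=3, T=7, G=10
A+T = 9, G+C = 13
Tm = 2(9) + 4(13) = 18 + 52 = 70°C

70°C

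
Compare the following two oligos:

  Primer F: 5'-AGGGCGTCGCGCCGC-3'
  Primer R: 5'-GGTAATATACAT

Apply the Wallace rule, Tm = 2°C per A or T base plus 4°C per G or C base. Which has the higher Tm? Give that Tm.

Primer F, 56°C

Primer F: A+T=2, G+C=13 → Tm = 2(2)+4(13) = 56°C
Primer R: A+T=9, G+C=3 → Tm = 2(9)+4(3) = 30°C
56°C vs 30°C → primer F is higher.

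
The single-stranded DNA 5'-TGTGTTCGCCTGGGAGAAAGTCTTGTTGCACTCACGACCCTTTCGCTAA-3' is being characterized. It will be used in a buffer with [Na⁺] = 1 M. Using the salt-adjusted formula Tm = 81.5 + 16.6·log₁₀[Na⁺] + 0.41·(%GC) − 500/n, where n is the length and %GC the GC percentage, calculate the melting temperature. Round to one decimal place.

Length n = 49. T=15, G=12, A=9, C=13
G+C = 25, so %GC = 25/49 × 100 = 51.02%
Salt term: 16.6 × (0) = 0
GC term: 0.41 × 51.02 = 20.918; length term: −500/49 = −10.204
Tm = 81.5 + (0) + 20.918 − 10.204 = 92.214 → 92.2°C

92.2°C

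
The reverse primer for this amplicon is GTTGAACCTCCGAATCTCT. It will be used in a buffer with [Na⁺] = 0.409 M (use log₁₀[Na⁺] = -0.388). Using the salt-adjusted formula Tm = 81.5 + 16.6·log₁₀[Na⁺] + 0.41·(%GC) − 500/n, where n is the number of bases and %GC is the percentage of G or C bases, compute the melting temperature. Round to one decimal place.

68.2°C

Length n = 19. Counting bases: G=3, A=4, C=6, T=6
G+C = 9, so %GC = 9/19 × 100 = 47.368%
Salt term: 16.6 × (-0.388) = -6.441
GC term: 0.41 × 47.368 = 19.421; length term: −500/19 = −26.316
Tm = 81.5 + (-6.441) + 19.421 − 26.316 = 68.164 → 68.2°C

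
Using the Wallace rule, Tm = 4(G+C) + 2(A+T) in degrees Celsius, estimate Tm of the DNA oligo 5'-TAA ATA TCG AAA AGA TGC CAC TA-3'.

Counting bases: G=3, A=11, T=5, C=4
AT pairs contribute 16, GC pairs contribute 7.
Tm = 2(16) + 4(7) = 32 + 28 = 60°C

60°C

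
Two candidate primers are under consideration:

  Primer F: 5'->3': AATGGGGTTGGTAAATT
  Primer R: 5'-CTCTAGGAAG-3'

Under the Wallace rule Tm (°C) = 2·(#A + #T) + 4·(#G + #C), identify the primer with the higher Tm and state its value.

Primer F: A+T=11, G+C=6 → Tm = 2(11)+4(6) = 46°C
Primer R: A+T=5, G+C=5 → Tm = 2(5)+4(5) = 30°C
46°C vs 30°C → primer F is higher.

Primer F, 46°C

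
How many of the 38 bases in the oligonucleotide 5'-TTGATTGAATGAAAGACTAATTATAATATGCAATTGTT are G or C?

8

T=15, C=2, A=15, G=6
Total G or C: 6 + 2 = 8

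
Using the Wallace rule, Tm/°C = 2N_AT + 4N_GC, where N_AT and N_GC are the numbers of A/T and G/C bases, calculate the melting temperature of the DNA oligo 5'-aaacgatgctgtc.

Scanning the sequence gives C=3, G=3, A=4, T=3.
AT pairs contribute 7, GC pairs contribute 6.
Tm = 4·6 + 2·7 = 24 + 14 = 38°C

38°C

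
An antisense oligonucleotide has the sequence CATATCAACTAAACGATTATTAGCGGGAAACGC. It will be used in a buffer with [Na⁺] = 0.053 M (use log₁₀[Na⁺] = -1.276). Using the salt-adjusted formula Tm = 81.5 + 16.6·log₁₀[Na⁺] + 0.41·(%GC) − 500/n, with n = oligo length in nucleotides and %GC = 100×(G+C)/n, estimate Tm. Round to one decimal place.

Length n = 33. T=7, C=7, G=6, A=13
G+C = 13, so %GC = 13/33 × 100 = 39.394%
Salt term: 16.6 × (-1.276) = -21.182
GC term: 0.41 × 39.394 = 16.152; length term: −500/33 = −15.152
Tm = 81.5 + (-21.182) + 16.152 − 15.152 = 61.318 → 61.3°C

61.3°C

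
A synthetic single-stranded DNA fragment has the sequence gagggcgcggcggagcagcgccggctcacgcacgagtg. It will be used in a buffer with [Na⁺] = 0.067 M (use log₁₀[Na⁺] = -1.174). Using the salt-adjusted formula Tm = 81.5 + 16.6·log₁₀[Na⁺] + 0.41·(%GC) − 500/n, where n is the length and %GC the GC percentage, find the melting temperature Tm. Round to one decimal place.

Length n = 38. Scanning the sequence gives T=2, G=18, A=6, C=12.
G+C = 30, so %GC = 30/38 × 100 = 78.947%
Salt term: 16.6 × (-1.174) = -19.488
GC term: 0.41 × 78.947 = 32.368; length term: −500/38 = −13.158
Tm = 81.5 + (-19.488) + 32.368 − 13.158 = 81.222 → 81.2°C

81.2°C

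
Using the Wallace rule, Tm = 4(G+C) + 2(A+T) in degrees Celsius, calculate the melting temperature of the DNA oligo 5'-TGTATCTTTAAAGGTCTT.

Scanning the sequence gives A=4, C=2, T=9, G=3.
So N_AT = 13 and N_GC = 5.
Tm = 2×13 + 4×5 = 46°C

46°C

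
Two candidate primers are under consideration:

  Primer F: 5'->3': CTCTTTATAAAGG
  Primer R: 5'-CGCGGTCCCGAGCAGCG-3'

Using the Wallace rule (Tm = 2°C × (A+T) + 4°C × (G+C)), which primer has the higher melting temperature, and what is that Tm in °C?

Primer F: A+T=9, G+C=4 → Tm = 2(9)+4(4) = 34°C
Primer R: A+T=3, G+C=14 → Tm = 2(3)+4(14) = 62°C
34°C vs 62°C → primer R is higher.

Primer R, 62°C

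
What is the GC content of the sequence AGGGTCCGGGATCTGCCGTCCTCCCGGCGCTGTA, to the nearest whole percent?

C=12, A=3, T=7, G=12
G+C = 12 + 12 = 24 out of 34 bases
%GC = 24/34 × 100 = 70.59% ≈ 71%

71%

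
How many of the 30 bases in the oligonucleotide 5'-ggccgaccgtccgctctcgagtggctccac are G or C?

Scanning the sequence gives T=5, G=9, C=13, A=3.
Total G or C: 9 + 13 = 22

22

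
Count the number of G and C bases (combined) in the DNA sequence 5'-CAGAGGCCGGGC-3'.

T=0, A=2, C=4, G=6
Total G or C: 6 + 4 = 10

10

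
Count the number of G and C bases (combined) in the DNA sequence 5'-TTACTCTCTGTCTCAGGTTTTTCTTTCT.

T=16, G=3, A=2, C=7
Total G or C: 3 + 7 = 10

10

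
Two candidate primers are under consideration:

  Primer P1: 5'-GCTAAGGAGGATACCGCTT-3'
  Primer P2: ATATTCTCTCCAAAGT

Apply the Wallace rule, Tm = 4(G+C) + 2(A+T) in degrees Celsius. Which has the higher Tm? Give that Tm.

Primer P1, 58°C

Primer P1: A+T=9, G+C=10 → Tm = 2(9)+4(10) = 58°C
Primer P2: A+T=11, G+C=5 → Tm = 2(11)+4(5) = 42°C
58°C vs 42°C → primer P1 is higher.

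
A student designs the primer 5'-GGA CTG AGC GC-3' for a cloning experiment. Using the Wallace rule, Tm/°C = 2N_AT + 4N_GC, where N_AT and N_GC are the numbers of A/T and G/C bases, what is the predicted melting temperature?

38°C

T=1, G=5, C=3, A=2
So N_AT = 3 and N_GC = 8.
Tm = 2(3) + 4(8) = 6 + 32 = 38°C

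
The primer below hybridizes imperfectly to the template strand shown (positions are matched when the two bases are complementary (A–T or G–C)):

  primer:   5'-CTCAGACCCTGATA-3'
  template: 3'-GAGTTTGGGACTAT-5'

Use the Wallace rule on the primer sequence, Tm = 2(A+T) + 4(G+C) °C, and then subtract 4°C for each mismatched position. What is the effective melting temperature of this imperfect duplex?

38°C

Primer base counts: A=4, T=3, G=2, C=5 → A+T=7, G+C=7
Perfect-match Tm = 2(7) + 4(7) = 14 + 28 = 42°C
Mismatches (positions where the bases are not complementary): 1 (at position 5)
Effective Tm = 42 − 1×4 = 42 − 4 = 38°C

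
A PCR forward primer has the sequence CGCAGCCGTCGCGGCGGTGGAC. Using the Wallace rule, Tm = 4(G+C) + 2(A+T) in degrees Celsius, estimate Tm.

Base counts: C=8, G=10, T=2, A=2
A+T = 4, G+C = 18
Tm = 2×4 + 4×18 = 80°C

80°C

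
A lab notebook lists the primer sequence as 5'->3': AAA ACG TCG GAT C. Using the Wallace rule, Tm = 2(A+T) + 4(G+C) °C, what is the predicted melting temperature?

Scanning the sequence gives A=5, G=3, C=3, T=2.
So N_AT = 7 and N_GC = 6.
Tm = 4·6 + 2·7 = 24 + 14 = 38°C

38°C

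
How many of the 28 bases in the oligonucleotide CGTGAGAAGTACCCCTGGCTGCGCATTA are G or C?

G=8, C=8, T=6, A=6
Total G or C: 8 + 8 = 16

16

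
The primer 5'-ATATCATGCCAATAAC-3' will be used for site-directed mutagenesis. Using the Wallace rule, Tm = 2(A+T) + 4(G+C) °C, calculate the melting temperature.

Scanning the sequence gives C=4, G=1, T=4, A=7.
A+T = 11, G+C = 5
Tm = 4·5 + 2·11 = 20 + 22 = 42°C

42°C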